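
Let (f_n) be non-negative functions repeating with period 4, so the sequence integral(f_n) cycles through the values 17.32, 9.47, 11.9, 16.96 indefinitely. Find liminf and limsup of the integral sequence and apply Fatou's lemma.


The sequence (integral(f_n)) is periodic with period 4, repeating the values 17.32, 9.47, 11.9, 16.96 indefinitely.
Step 1: For a periodic sequence, every tail (a_m, a_(m+1), ...) contains all 4 period values infinitely often.
Step 2: Hence inf of every tail = min of the period values = min(17.32, 9.47, 11.9, 16.96) = 9.47.
        liminf_n integral(f_n) = sup over m of (inf of tail from m) = 9.47.
Step 3: Similarly sup of every tail = max of the period values = 17.32.
        limsup_n integral(f_n) = 17.32.
Step 4: Fatou's lemma: integral(liminf_n f_n) <= liminf_n integral(f_n) = 9.47.
        So the integral of the pointwise liminf is at most 9.47.


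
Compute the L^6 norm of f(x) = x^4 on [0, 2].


Step 1: ||f||_6 = (integral_0^2 |x^4|^6 dx)^(1/6)
     = (integral_0^2 x^24 dx)^(1/6)
Step 2: integral_0^2 x^24 dx = [x^25/(25)] from 0 to 2 = 2^25/25
     = 33554432/25 = 1.342177e+06
Step 3: ||f||_6 = (1.342177e+06)^(1/6) = 10.502717


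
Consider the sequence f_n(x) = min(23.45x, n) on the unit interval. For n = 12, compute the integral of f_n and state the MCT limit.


f(x) = 23.45x on [0,1]; f_n(x) = min(23.45x, n). At n = 12:
Step 1: f(x) reaches 12 at x = 12/23.45 = 0.511727
Step 2: integral(f_12) = integral(23.45x, 0, 0.511727) + integral(12, 0.511727, 1)
       = 23.45*0.511727^2/2 + 12*(1 - 0.511727)
       = 3.070362 + 5.859275
       = 8.929638
Step 3: As n -> infinity, f_n increases to f, so by MCT integral(f_n) -> integral(f) = 23.45/2 = 11.725.
Convergence: integral(f_12) = 8.929638 -> 11.725 as n -> infinity


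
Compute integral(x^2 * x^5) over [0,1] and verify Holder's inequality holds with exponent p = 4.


Step 1: Exact integral of f*g = integral(x^7, 0, 1) = 1/8
     = 0.125
Step 2: Holder bound with p=4, q=1.333333:
  ||f||_p = (integral x^8 dx)^(1/4) = (1/9)^(1/4) = 0.57735
  ||g||_q = (integral x^6.666667 dx)^(1/1.333333) = (1/7.666667)^(1/1.333333) = 0.217043
Step 3: Holder bound = ||f||_p * ||g||_q = 0.57735 * 0.217043 = 0.12531
Verification: 0.125 <= 0.12531 (Holder holds)


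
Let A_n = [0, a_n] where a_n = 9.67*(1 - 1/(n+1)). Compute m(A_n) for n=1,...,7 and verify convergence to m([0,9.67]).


By continuity of measure from below: if A_n increases to A, then m(A_n) -> m(A).
Here A = [0, 9.67], so m(A) = 9.67
Step 1: a_1 = 9.67*(1 - 1/2) = 4.835, m(A_1) = 4.835
Step 2: a_2 = 9.67*(1 - 1/3) = 6.4467, m(A_2) = 6.4467
Step 3: a_3 = 9.67*(1 - 1/4) = 7.2525, m(A_3) = 7.2525
Step 4: a_4 = 9.67*(1 - 1/5) = 7.736, m(A_4) = 7.736
Step 5: a_5 = 9.67*(1 - 1/6) = 8.0583, m(A_5) = 8.0583
Step 6: a_6 = 9.67*(1 - 1/7) = 8.2886, m(A_6) = 8.2886
Step 7: a_7 = 9.67*(1 - 1/8) = 8.4612, m(A_7) = 8.4612
Limit: m(A_n) -> m([0,9.67]) = 9.67


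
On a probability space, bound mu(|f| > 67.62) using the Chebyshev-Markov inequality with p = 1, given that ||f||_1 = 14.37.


Chebyshev/Markov inequality: mu(|f| > eps) <= (||f||_p / eps)^p
Step 1: ||f||_1 / eps = 14.37 / 67.62 = 0.212511
Step 2: Raise to power p = 1:
  (0.212511)^1 = 0.212511
Step 3: Therefore mu(|f| > 67.62) <= 0.212511


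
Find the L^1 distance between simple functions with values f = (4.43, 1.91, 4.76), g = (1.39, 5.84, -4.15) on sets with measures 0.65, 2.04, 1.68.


Step 1: Compute differences f_i - g_i:
  4.43 - 1.39 = 3.04
  1.91 - 5.84 = -3.93
  4.76 - -4.15 = 8.91
Step 2: Compute |diff|^1 * measure for each set:
  |3.04|^1 * 0.65 = 3.04 * 0.65 = 1.976
  |-3.93|^1 * 2.04 = 3.93 * 2.04 = 8.0172
  |8.91|^1 * 1.68 = 8.91 * 1.68 = 14.9688
Step 3: Sum = 24.962
Step 4: ||f-g||_1 = (24.962)^(1/1) = 24.962


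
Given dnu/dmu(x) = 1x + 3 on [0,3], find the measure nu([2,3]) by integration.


nu(A) = integral_A (dnu/dmu) dmu = integral_2^3 (1x + 3) dx
Step 1: Antiderivative F(x) = (1/2)x^2 + 3x
Step 2: F(3) = (1/2)*3^2 + 3*3 = 4.5 + 9 = 13.5
Step 3: F(2) = (1/2)*2^2 + 3*2 = 2 + 6 = 8
Step 4: nu([2,3]) = F(3) - F(2) = 13.5 - 8 = 5.5


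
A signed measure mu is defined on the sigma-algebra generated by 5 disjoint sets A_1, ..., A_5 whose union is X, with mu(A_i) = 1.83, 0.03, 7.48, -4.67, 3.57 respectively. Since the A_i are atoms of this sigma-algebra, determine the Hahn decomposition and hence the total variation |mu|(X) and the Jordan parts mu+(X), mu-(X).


Step 1: Every measurable set is a union of atoms (the cells / points), so a Hahn decomposition is
  obtained by grouping atoms by sign: P = union of atoms with mu > 0, N = union of the remaining atoms.
  Atoms in P (indices): 1, 2, 3, 5;  atoms in N (indices): 4
  Positive values: 1.83, 0.03, 7.48, 3.57
  Negative values: -4.67
Step 2: mu+(X) = mu(P) = sum of positive atom values = 12.91
Step 3: mu-(X) = -mu(N) = sum of |negative atom values| = 4.67
Step 4: |mu|(X) = mu+(X) + mu-(X) = 12.91 + 4.67 = 17.58


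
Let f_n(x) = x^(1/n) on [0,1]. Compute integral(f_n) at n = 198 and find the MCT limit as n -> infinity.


At n = 198: f_198(x) = x^(1/198).
Step 1: integral(x^(1/198), 0, 1) = [x^(1/198+1) / (1/198+1)] from 0 to 1
     = 1 / (1/198 + 1) = 1 / ((198+1)/198) = 198/(198+1)
     = 198/199 = 0.994975
Step 2: As n -> infinity, f_n(x) = x^(1/n) -> 1 for x in (0,1], and f_n is increasing in n.
By MCT, lim_n integral(f_n) = integral(lim_n f_n) = integral(1, 0, 1) = 1.
Step 3: Verify convergence: 198/199 = 0.994975 -> 1


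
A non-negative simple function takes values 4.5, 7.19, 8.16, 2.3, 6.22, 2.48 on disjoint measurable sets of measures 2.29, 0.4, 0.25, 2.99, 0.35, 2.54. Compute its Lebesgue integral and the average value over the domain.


Step 1: Integral = sum(value_i * measure_i)
= 4.5*2.29 + 7.19*0.4 + 8.16*0.25 + 2.3*2.99 + 6.22*0.35 + 2.48*2.54
= 10.305 + 2.876 + 2.04 + 6.877 + 2.177 + 6.2992
= 30.5742
Step 2: Total measure of domain = 2.29 + 0.4 + 0.25 + 2.99 + 0.35 + 2.54 = 8.82
Step 3: Average value = 30.5742 / 8.82 = 3.466463


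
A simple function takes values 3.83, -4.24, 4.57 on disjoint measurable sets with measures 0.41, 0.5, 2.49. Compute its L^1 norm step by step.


Step 1: Compute |f_i|^1 for each value:
  |3.83|^1 = 3.83
  |-4.24|^1 = 4.24
  |4.57|^1 = 4.57
Step 2: Multiply by measures and sum:
  3.83 * 0.41 = 1.5703
  4.24 * 0.5 = 2.12
  4.57 * 2.49 = 11.3793
Sum = 1.5703 + 2.12 + 11.3793 = 15.0696
Step 3: Take the p-th root:
||f||_1 = (15.0696)^(1/1) = 15.0696


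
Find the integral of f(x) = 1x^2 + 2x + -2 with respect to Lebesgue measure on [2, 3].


The Lebesgue integral of a Riemann-integrable function agrees with the Riemann integral.
Antiderivative F(x) = (1/3)x^3 + (2/2)x^2 + -2x
F(3) = (1/3)*3^3 + (2/2)*3^2 + -2*3
     = (1/3)*27 + (2/2)*9 + -2*3
     = 9 + 9 + -6
     = 12
F(2) = 2.666667
Integral = F(3) - F(2) = 12 - 2.666667 = 9.333333


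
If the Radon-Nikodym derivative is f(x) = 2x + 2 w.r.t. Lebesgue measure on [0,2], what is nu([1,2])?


nu(A) = integral_A (dnu/dmu) dmu = integral_1^2 (2x + 2) dx
Step 1: Antiderivative F(x) = (2/2)x^2 + 2x
Step 2: F(2) = (2/2)*2^2 + 2*2 = 4 + 4 = 8
Step 3: F(1) = (2/2)*1^2 + 2*1 = 1 + 2 = 3
Step 4: nu([1,2]) = F(2) - F(1) = 8 - 3 = 5


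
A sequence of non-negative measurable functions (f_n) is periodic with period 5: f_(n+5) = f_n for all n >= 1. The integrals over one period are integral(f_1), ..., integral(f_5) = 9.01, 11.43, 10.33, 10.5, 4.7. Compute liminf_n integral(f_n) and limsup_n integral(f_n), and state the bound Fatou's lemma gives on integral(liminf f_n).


The sequence (integral(f_n)) is periodic with period 5, repeating the values 9.01, 11.43, 10.33, 10.5, 4.7 indefinitely.
Step 1: For a periodic sequence, every tail (a_m, a_(m+1), ...) contains all 5 period values infinitely often.
Step 2: Hence inf of every tail = min of the period values = min(9.01, 11.43, 10.33, 10.5, 4.7) = 4.7.
        liminf_n integral(f_n) = sup over m of (inf of tail from m) = 4.7.
Step 3: Similarly sup of every tail = max of the period values = 11.43.
        limsup_n integral(f_n) = 11.43.
Step 4: Fatou's lemma: integral(liminf_n f_n) <= liminf_n integral(f_n) = 4.7.
        So the integral of the pointwise liminf is at most 4.7.


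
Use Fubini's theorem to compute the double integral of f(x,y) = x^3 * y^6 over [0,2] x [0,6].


By Fubini's theorem, the double integral factors as a product of single integrals:
Step 1: integral_0^2 x^3 dx = [x^4/4] from 0 to 2
     = 2^4/4 = 4
Step 2: integral_0^6 y^6 dy = [y^7/7] from 0 to 6
     = 6^7/7 = 39990.857143
Step 3: Double integral = 4 * 39990.857143 = 159963.428571


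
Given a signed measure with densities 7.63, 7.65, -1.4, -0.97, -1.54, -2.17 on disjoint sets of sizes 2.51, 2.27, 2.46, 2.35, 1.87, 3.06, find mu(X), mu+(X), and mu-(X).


Step 1: Compute signed measure on each set:
  Set 1: 7.63 * 2.51 = 19.1513
  Set 2: 7.65 * 2.27 = 17.3655
  Set 3: -1.4 * 2.46 = -3.444
  Set 4: -0.97 * 2.35 = -2.2795
  Set 5: -1.54 * 1.87 = -2.8798
  Set 6: -2.17 * 3.06 = -6.6402
Step 2: Total signed measure = (19.1513) + (17.3655) + (-3.444) + (-2.2795) + (-2.8798) + (-6.6402)
     = 21.2733
Step 3: Positive part mu+(X) = sum of positive contributions = 36.5168
Step 4: Negative part mu-(X) = |sum of negative contributions| = 15.2435


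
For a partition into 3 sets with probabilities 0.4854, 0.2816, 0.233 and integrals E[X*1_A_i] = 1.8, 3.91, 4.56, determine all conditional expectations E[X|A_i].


For each cell A_i: E[X|A_i] = E[X*1_A_i] / P(A_i)
Step 1: E[X|A_1] = 1.8 / 0.4854 = 3.708282
Step 2: E[X|A_2] = 3.91 / 0.2816 = 13.884943
Step 3: E[X|A_3] = 4.56 / 0.233 = 19.570815
Verification: E[X] = sum E[X*1_A_i] = 1.8 + 3.91 + 4.56 = 10.27


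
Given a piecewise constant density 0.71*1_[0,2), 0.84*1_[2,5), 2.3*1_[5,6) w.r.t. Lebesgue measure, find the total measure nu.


Integrate each piece of the Radon-Nikodym derivative:
Step 1: integral_0^2 0.71 dx = 0.71*(2-0) = 0.71*2 = 1.42
Step 2: integral_2^5 0.84 dx = 0.84*(5-2) = 0.84*3 = 2.52
Step 3: integral_5^6 2.3 dx = 2.3*(6-5) = 2.3*1 = 2.3
Total: 1.42 + 2.52 + 2.3 = 6.24


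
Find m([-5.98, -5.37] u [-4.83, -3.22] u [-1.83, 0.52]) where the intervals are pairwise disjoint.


For pairwise disjoint intervals, m(union) = sum of lengths.
= (-5.37 - -5.98) + (-3.22 - -4.83) + (0.52 - -1.83)
= 0.61 + 1.61 + 2.35
= 4.57


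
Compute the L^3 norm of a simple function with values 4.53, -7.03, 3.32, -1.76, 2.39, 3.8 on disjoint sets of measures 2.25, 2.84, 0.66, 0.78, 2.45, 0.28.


Step 1: Compute |f_i|^3 for each value:
  |4.53|^3 = 92.959677
  |-7.03|^3 = 347.428927
  |3.32|^3 = 36.594368
  |-1.76|^3 = 5.451776
  |2.39|^3 = 13.651919
  |3.8|^3 = 54.872
Step 2: Multiply by measures and sum:
  92.959677 * 2.25 = 209.159273
  347.428927 * 2.84 = 986.698153
  36.594368 * 0.66 = 24.152283
  5.451776 * 0.78 = 4.252385
  13.651919 * 2.45 = 33.447202
  54.872 * 0.28 = 15.36416
Sum = 209.159273 + 986.698153 + 24.152283 + 4.252385 + 33.447202 + 15.36416 = 1273.073456
Step 3: Take the p-th root:
||f||_3 = (1273.073456)^(1/3) = 10.83805


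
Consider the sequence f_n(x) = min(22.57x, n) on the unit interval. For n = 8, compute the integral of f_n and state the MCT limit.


f(x) = 22.57x on [0,1]; f_n(x) = min(22.57x, n). At n = 8:
Step 1: f(x) reaches 8 at x = 8/22.57 = 0.354453
Step 2: integral(f_8) = integral(22.57x, 0, 0.354453) + integral(8, 0.354453, 1)
       = 22.57*0.354453^2/2 + 8*(1 - 0.354453)
       = 1.417811 + 5.164377
       = 6.582189
Step 3: As n -> infinity, f_n increases to f, so by MCT integral(f_n) -> integral(f) = 22.57/2 = 11.285.
Convergence: integral(f_8) = 6.582189 -> 11.285 as n -> infinity


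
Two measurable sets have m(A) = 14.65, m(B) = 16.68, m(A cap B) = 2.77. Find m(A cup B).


By inclusion-exclusion: m(A u B) = m(A) + m(B) - m(A n B)
= 14.65 + 16.68 - 2.77
= 28.56


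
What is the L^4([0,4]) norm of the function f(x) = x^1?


Step 1: ||f||_4 = (integral_0^4 |x^1|^4 dx)^(1/4)
     = (integral_0^4 x^4 dx)^(1/4)
Step 2: integral_0^4 x^4 dx = [x^5/(5)] from 0 to 4 = 4^5/5
     = 1024/5 = 204.8
Step 3: ||f||_4 = (204.8)^(1/4) = 3.782966


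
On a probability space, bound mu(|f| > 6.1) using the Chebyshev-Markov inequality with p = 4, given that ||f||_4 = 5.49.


Chebyshev/Markov inequality: mu(|f| > eps) <= (||f||_p / eps)^p
Step 1: ||f||_4 / eps = 5.49 / 6.1 = 0.9
Step 2: Raise to power p = 4:
  (0.9)^4 = 0.6561
Step 3: Therefore mu(|f| > 6.1) <= 0.6561


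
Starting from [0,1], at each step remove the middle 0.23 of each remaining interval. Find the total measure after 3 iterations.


Step 1: At each step, fraction remaining = 1 - 0.23 = 0.77
Step 2: After 3 steps, measure = (0.77)^3
Step 3: Computing the power step by step:
  After step 1: 0.77
  After step 2: 0.5929
  After step 3: 0.456533
Result = 0.456533


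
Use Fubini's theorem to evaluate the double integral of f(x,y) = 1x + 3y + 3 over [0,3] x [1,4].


By Fubini, integrate in x first, then y.
Step 1: Fix y, integrate over x in [0,3]:
  integral(1x + 3y + 3, x=0..3)
  = 1*(3^2 - 0^2)/2 + (3y + 3)*(3 - 0)
  = 4.5 + (3y + 3)*3
  = 4.5 + 9y + 9
  = 13.5 + 9y
Step 2: Integrate over y in [1,4]:
  integral(13.5 + 9y, y=1..4)
  = 13.5*3 + 9*(4^2 - 1^2)/2
  = 40.5 + 67.5
  = 108


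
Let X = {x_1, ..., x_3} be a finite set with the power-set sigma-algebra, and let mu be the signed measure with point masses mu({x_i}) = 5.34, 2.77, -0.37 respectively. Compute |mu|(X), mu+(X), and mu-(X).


Step 1: Every measurable set is a union of atoms (the cells / points), so a Hahn decomposition is
  obtained by grouping atoms by sign: P = union of atoms with mu > 0, N = union of the remaining atoms.
  Atoms in P (indices): 1, 2;  atoms in N (indices): 3
  Positive values: 5.34, 2.77
  Negative values: -0.37
Step 2: mu+(X) = mu(P) = sum of positive atom values = 8.11
Step 3: mu-(X) = -mu(N) = sum of |negative atom values| = 0.37
Step 4: |mu|(X) = mu+(X) + mu-(X) = 8.11 + 0.37 = 8.48


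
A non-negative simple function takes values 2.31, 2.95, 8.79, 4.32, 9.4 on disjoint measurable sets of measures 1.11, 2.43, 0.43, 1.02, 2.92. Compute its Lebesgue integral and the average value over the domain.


Step 1: Integral = sum(value_i * measure_i)
= 2.31*1.11 + 2.95*2.43 + 8.79*0.43 + 4.32*1.02 + 9.4*2.92
= 2.5641 + 7.1685 + 3.7797 + 4.4064 + 27.448
= 45.3667
Step 2: Total measure of domain = 1.11 + 2.43 + 0.43 + 1.02 + 2.92 = 7.91
Step 3: Average value = 45.3667 / 7.91 = 5.73536


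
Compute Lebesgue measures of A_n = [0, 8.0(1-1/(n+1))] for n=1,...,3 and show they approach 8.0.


By continuity of measure from below: if A_n increases to A, then m(A_n) -> m(A).
Here A = [0, 8.0], so m(A) = 8
Step 1: a_1 = 8.0*(1 - 1/2) = 4, m(A_1) = 4
Step 2: a_2 = 8.0*(1 - 1/3) = 5.3333, m(A_2) = 5.3333
Step 3: a_3 = 8.0*(1 - 1/4) = 6, m(A_3) = 6
Limit: m(A_n) -> m([0,8.0]) = 8


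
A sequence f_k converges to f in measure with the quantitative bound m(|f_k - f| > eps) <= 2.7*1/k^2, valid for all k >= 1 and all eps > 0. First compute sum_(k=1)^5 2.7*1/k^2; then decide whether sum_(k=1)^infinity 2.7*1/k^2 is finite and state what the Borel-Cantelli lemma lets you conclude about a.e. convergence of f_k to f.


Step 1: List the terms 2.7*1/k^2 for k = 1 to 5:
  k=1: 2.7
  k=2: 0.675
  k=3: 0.3
  k=4: 0.16875
  k=5: 0.108
Step 2: Partial sum = 2.7 + 0.675 + 0.3 + 0.16875 + 0.108
     = 3.95175
Step 3: The full series sum_(k>=1) 2.7*1/k^2 converges (p-series with p = 2 > 1; a constant multiple of a convergent series converges).
Step 4: Fix eps > 0. Since sum_k m(|f_k - f| > eps) < infinity, the Borel-Cantelli lemma gives
        m(limsup_k {|f_k - f| > eps}) = 0, i.e. for a.e. x, |f_k(x) - f(x)| <= eps for all large k.
        Applying this with eps = 1/j for j = 1, 2, ... and intersecting the countably many full-measure sets,
        for a.e. x we get limsup_k |f_k(x) - f(x)| <= 1/j for every j, hence f_k -> f almost everywhere.
Conclusion: series converges; Borel-Cantelli yields f_k -> f a.e.


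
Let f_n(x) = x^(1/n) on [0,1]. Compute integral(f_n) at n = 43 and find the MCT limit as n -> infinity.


At n = 43: f_43(x) = x^(1/43).
Step 1: integral(x^(1/43), 0, 1) = [x^(1/43+1) / (1/43+1)] from 0 to 1
     = 1 / (1/43 + 1) = 1 / ((43+1)/43) = 43/(43+1)
     = 43/44 = 0.977273
Step 2: As n -> infinity, f_n(x) = x^(1/n) -> 1 for x in (0,1], and f_n is increasing in n.
By MCT, lim_n integral(f_n) = integral(lim_n f_n) = integral(1, 0, 1) = 1.
Step 3: Verify convergence: 43/44 = 0.977273 -> 1


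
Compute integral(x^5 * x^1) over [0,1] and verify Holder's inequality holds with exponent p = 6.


Step 1: Exact integral of f*g = integral(x^6, 0, 1) = 1/7
     = 0.142857
Step 2: Holder bound with p=6, q=1.2:
  ||f||_p = (integral x^30 dx)^(1/6) = (1/31)^(1/6) = 0.564209
  ||g||_q = (integral x^1.2 dx)^(1/1.2) = (1/2.2)^(1/1.2) = 0.518379
Step 3: Holder bound = ||f||_p * ||g||_q = 0.564209 * 0.518379 = 0.292474
Verification: 0.142857 <= 0.292474 (Holder holds)


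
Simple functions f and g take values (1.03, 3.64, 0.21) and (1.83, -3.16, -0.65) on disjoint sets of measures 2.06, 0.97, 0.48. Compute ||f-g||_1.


Step 1: Compute differences f_i - g_i:
  1.03 - 1.83 = -0.8
  3.64 - -3.16 = 6.8
  0.21 - -0.65 = 0.86
Step 2: Compute |diff|^1 * measure for each set:
  |-0.8|^1 * 2.06 = 0.8 * 2.06 = 1.648
  |6.8|^1 * 0.97 = 6.8 * 0.97 = 6.596
  |0.86|^1 * 0.48 = 0.86 * 0.48 = 0.4128
Step 3: Sum = 8.6568
Step 4: ||f-g||_1 = (8.6568)^(1/1) = 8.6568


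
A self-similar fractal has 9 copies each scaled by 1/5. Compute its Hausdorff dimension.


For a self-similar set with N copies scaled by 1/r:
dim_H = log(N)/log(r) = log(9)/log(5)
= 2.197225/1.609438
= 1.365212


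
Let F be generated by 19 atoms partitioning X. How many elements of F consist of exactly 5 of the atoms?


Each element of F is a union of some subset of the 19 atoms.
Elements that are unions of exactly 5 atoms correspond to 5-element subsets of the 19 atoms.
Count = C(19, 5) = 19! / (5! * 14!) = 11628.


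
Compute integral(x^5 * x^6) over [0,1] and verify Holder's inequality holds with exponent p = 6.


Step 1: Exact integral of f*g = integral(x^11, 0, 1) = 1/12
     = 0.083333
Step 2: Holder bound with p=6, q=1.2:
  ||f||_p = (integral x^30 dx)^(1/6) = (1/31)^(1/6) = 0.564209
  ||g||_q = (integral x^7.2 dx)^(1/1.2) = (1/8.2)^(1/1.2) = 0.173176
Step 3: Holder bound = ||f||_p * ||g||_q = 0.564209 * 0.173176 = 0.097708
Verification: 0.083333 <= 0.097708 (Holder holds)


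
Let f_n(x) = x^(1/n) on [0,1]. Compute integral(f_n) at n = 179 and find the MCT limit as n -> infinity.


At n = 179: f_179(x) = x^(1/179).
Step 1: integral(x^(1/179), 0, 1) = [x^(1/179+1) / (1/179+1)] from 0 to 1
     = 1 / (1/179 + 1) = 1 / ((179+1)/179) = 179/(179+1)
     = 179/180 = 0.994444
Step 2: As n -> infinity, f_n(x) = x^(1/n) -> 1 for x in (0,1], and f_n is increasing in n.
By MCT, lim_n integral(f_n) = integral(lim_n f_n) = integral(1, 0, 1) = 1.
Step 3: Verify convergence: 179/180 = 0.994444 -> 1


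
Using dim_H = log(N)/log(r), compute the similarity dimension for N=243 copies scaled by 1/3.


For a self-similar set with N copies scaled by 1/r:
dim_H = log(N)/log(r) = log(243)/log(3)
= 5.493061/1.098612
= 5


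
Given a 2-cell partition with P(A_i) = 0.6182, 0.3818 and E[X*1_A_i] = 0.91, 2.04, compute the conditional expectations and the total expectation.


For each cell A_i: E[X|A_i] = E[X*1_A_i] / P(A_i)
Step 1: E[X|A_1] = 0.91 / 0.6182 = 1.472016
Step 2: E[X|A_2] = 2.04 / 0.3818 = 5.343112
Verification: E[X] = sum E[X*1_A_i] = 0.91 + 2.04 = 2.95


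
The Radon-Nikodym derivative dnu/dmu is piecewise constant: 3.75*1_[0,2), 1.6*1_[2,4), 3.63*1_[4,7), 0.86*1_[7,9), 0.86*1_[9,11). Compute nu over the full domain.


Integrate each piece of the Radon-Nikodym derivative:
Step 1: integral_0^2 3.75 dx = 3.75*(2-0) = 3.75*2 = 7.5
Step 2: integral_2^4 1.6 dx = 1.6*(4-2) = 1.6*2 = 3.2
Step 3: integral_4^7 3.63 dx = 3.63*(7-4) = 3.63*3 = 10.89
Step 4: integral_7^9 0.86 dx = 0.86*(9-7) = 0.86*2 = 1.72
Step 5: integral_9^11 0.86 dx = 0.86*(11-9) = 0.86*2 = 1.72
Total: 7.5 + 3.2 + 10.89 + 1.72 + 1.72 = 25.03


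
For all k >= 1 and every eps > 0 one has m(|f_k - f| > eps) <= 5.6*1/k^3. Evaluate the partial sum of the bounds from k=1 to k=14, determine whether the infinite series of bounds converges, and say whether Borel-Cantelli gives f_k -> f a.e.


Step 1: List the terms 5.6*1/k^3 for k = 1 to 14:
  k=1: 5.6
  k=2: 0.7
  k=3: 0.207407
  k=4: 0.0875
  k=5: 0.0448
  k=6: 0.025926
  k=7: 0.016327
  k=8: 0.010937
  k=9: 0.007682
  k=10: 0.0056
  k=11: 0.004207
  k=12: 0.003241
  k=13: 0.002549
  k=14: 0.002041
Step 2: Partial sum = 5.6 + 0.7 + 0.207407 + 0.0875 + 0.0448 + 0.025926 + 0.016327 + 0.010937 + 0.007682 + 0.0056 + 0.004207 + 0.003241 + 0.002549 + 0.002041
     = 6.718217
Step 3: The full series sum_(k>=1) 5.6*1/k^3 converges (p-series with p = 3 > 1; a constant multiple of a convergent series converges).
Step 4: Fix eps > 0. Since sum_k m(|f_k - f| > eps) < infinity, the Borel-Cantelli lemma gives
        m(limsup_k {|f_k - f| > eps}) = 0, i.e. for a.e. x, |f_k(x) - f(x)| <= eps for all large k.
        Applying this with eps = 1/j for j = 1, 2, ... and intersecting the countably many full-measure sets,
        for a.e. x we get limsup_k |f_k(x) - f(x)| <= 1/j for every j, hence f_k -> f almost everywhere.
Conclusion: series converges; Borel-Cantelli yields f_k -> f a.e.


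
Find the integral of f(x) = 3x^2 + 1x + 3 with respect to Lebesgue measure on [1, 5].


The Lebesgue integral of a Riemann-integrable function agrees with the Riemann integral.
Antiderivative F(x) = (3/3)x^3 + (1/2)x^2 + 3x
F(5) = (3/3)*5^3 + (1/2)*5^2 + 3*5
     = (3/3)*125 + (1/2)*25 + 3*5
     = 125 + 12.5 + 15
     = 152.5
F(1) = 4.5
Integral = F(5) - F(1) = 152.5 - 4.5 = 148


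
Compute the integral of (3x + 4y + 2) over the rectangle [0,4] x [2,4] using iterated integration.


By Fubini, integrate in x first, then y.
Step 1: Fix y, integrate over x in [0,4]:
  integral(3x + 4y + 2, x=0..4)
  = 3*(4^2 - 0^2)/2 + (4y + 2)*(4 - 0)
  = 24 + (4y + 2)*4
  = 24 + 16y + 8
  = 32 + 16y
Step 2: Integrate over y in [2,4]:
  integral(32 + 16y, y=2..4)
  = 32*2 + 16*(4^2 - 2^2)/2
  = 64 + 96
  = 160


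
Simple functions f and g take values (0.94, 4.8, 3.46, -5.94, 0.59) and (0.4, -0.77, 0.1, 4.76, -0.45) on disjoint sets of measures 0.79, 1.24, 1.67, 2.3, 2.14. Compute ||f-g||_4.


Step 1: Compute differences f_i - g_i:
  0.94 - 0.4 = 0.54
  4.8 - -0.77 = 5.57
  3.46 - 0.1 = 3.36
  -5.94 - 4.76 = -10.7
  0.59 - -0.45 = 1.04
Step 2: Compute |diff|^4 * measure for each set:
  |0.54|^4 * 0.79 = 0.085031 * 0.79 = 0.067174
  |5.57|^4 * 1.24 = 962.54442 * 1.24 = 1193.555081
  |3.36|^4 * 1.67 = 127.455068 * 1.67 = 212.849964
  |-10.7|^4 * 2.3 = 13107.9601 * 2.3 = 30148.30823
  |1.04|^4 * 2.14 = 1.169859 * 2.14 = 2.503497
Step 3: Sum = 31557.283946
Step 4: ||f-g||_4 = (31557.283946)^(1/4) = 13.328304


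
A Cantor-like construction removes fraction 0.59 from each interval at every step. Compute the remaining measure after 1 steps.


Step 1: At each step, fraction remaining = 1 - 0.59 = 0.41
Step 2: After 1 steps, measure = (0.41)^1
Step 3: Computing the power step by step:
  After step 1: 0.41
Result = 0.41


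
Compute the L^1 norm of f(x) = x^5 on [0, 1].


Step 1: ||f||_1 = (integral_0^1 |x^5|^1 dx)^(1/1)
     = (integral_0^1 x^5 dx)^(1/1)
Step 2: integral_0^1 x^5 dx = [x^6/(6)] from 0 to 1 = 1^6/6
     = 1/6 = 0.166667
Step 3: ||f||_1 = (0.166667)^(1/1) = 0.166667


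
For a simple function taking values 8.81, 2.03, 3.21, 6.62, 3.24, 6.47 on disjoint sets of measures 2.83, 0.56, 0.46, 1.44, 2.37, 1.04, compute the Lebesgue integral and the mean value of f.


Step 1: Integral = sum(value_i * measure_i)
= 8.81*2.83 + 2.03*0.56 + 3.21*0.46 + 6.62*1.44 + 3.24*2.37 + 6.47*1.04
= 24.9323 + 1.1368 + 1.4766 + 9.5328 + 7.6788 + 6.7288
= 51.4861
Step 2: Total measure of domain = 2.83 + 0.56 + 0.46 + 1.44 + 2.37 + 1.04 = 8.7
Step 3: Average value = 51.4861 / 8.7 = 5.917943


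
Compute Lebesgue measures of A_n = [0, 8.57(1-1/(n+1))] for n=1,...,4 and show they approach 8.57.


By continuity of measure from below: if A_n increases to A, then m(A_n) -> m(A).
Here A = [0, 8.57], so m(A) = 8.57
Step 1: a_1 = 8.57*(1 - 1/2) = 4.285, m(A_1) = 4.285
Step 2: a_2 = 8.57*(1 - 1/3) = 5.7133, m(A_2) = 5.7133
Step 3: a_3 = 8.57*(1 - 1/4) = 6.4275, m(A_3) = 6.4275
Step 4: a_4 = 8.57*(1 - 1/5) = 6.856, m(A_4) = 6.856
Limit: m(A_n) -> m([0,8.57]) = 8.57


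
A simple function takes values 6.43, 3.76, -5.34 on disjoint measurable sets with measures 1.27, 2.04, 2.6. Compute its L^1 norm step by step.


Step 1: Compute |f_i|^1 for each value:
  |6.43|^1 = 6.43
  |3.76|^1 = 3.76
  |-5.34|^1 = 5.34
Step 2: Multiply by measures and sum:
  6.43 * 1.27 = 8.1661
  3.76 * 2.04 = 7.6704
  5.34 * 2.6 = 13.884
Sum = 8.1661 + 7.6704 + 13.884 = 29.7205
Step 3: Take the p-th root:
||f||_1 = (29.7205)^(1/1) = 29.7205


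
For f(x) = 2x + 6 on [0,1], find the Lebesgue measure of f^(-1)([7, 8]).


f^(-1)([7, 8]) = {x : 7 <= 2x + 6 <= 8}
Solving: (7 - 6)/2 <= x <= (8 - 6)/2
= [0.5, 1]
Intersecting with [0,1]: [0.5, 1]
Measure = 1 - 0.5 = 0.5


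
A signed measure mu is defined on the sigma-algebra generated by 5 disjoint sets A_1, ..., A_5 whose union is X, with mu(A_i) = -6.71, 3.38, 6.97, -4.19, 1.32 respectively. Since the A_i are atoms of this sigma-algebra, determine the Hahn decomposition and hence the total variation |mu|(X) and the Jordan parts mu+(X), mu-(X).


Step 1: Every measurable set is a union of atoms (the cells / points), so a Hahn decomposition is
  obtained by grouping atoms by sign: P = union of atoms with mu > 0, N = union of the remaining atoms.
  Atoms in P (indices): 2, 3, 5;  atoms in N (indices): 1, 4
  Positive values: 3.38, 6.97, 1.32
  Negative values: -6.71, -4.19
Step 2: mu+(X) = mu(P) = sum of positive atom values = 11.67
Step 3: mu-(X) = -mu(N) = sum of |negative atom values| = 10.9
Step 4: |mu|(X) = mu+(X) + mu-(X) = 11.67 + 10.9 = 22.57


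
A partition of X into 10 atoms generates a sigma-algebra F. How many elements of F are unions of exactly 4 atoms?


Each element of F is a union of some subset of the 10 atoms.
Elements that are unions of exactly 4 atoms correspond to 4-element subsets of the 10 atoms.
Count = C(10, 4) = 10! / (4! * 6!) = 210.


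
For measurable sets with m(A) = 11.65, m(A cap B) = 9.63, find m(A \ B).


m(A \ B) = m(A) - m(A n B)
= 11.65 - 9.63
= 2.02


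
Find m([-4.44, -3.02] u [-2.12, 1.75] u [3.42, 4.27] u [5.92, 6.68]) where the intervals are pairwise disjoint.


For pairwise disjoint intervals, m(union) = sum of lengths.
= (-3.02 - -4.44) + (1.75 - -2.12) + (4.27 - 3.42) + (6.68 - 5.92)
= 1.42 + 3.87 + 0.85 + 0.76
= 6.9


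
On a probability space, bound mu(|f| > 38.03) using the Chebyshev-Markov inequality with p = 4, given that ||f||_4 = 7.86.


Chebyshev/Markov inequality: mu(|f| > eps) <= (||f||_p / eps)^p
Step 1: ||f||_4 / eps = 7.86 / 38.03 = 0.206679
Step 2: Raise to power p = 4:
  (0.206679)^4 = 0.001825
Step 3: Therefore mu(|f| > 38.03) <= 0.001825


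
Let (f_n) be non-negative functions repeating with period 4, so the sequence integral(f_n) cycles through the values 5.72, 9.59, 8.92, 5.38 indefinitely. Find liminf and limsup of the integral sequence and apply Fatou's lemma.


The sequence (integral(f_n)) is periodic with period 4, repeating the values 5.72, 9.59, 8.92, 5.38 indefinitely.
Step 1: For a periodic sequence, every tail (a_m, a_(m+1), ...) contains all 4 period values infinitely often.
Step 2: Hence inf of every tail = min of the period values = min(5.72, 9.59, 8.92, 5.38) = 5.38.
        liminf_n integral(f_n) = sup over m of (inf of tail from m) = 5.38.
Step 3: Similarly sup of every tail = max of the period values = 9.59.
        limsup_n integral(f_n) = 9.59.
Step 4: Fatou's lemma: integral(liminf_n f_n) <= liminf_n integral(f_n) = 5.38.
        So the integral of the pointwise liminf is at most 5.38.


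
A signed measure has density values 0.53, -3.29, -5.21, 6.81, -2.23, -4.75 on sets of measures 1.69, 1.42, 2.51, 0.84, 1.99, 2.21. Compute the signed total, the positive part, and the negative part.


Step 1: Compute signed measure on each set:
  Set 1: 0.53 * 1.69 = 0.8957
  Set 2: -3.29 * 1.42 = -4.6718
  Set 3: -5.21 * 2.51 = -13.0771
  Set 4: 6.81 * 0.84 = 5.7204
  Set 5: -2.23 * 1.99 = -4.4377
  Set 6: -4.75 * 2.21 = -10.4975
Step 2: Total signed measure = (0.8957) + (-4.6718) + (-13.0771) + (5.7204) + (-4.4377) + (-10.4975)
     = -26.068
Step 3: Positive part mu+(X) = sum of positive contributions = 6.6161
Step 4: Negative part mu-(X) = |sum of negative contributions| = 32.6841


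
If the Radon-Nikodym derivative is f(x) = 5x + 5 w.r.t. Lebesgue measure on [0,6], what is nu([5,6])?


nu(A) = integral_A (dnu/dmu) dmu = integral_5^6 (5x + 5) dx
Step 1: Antiderivative F(x) = (5/2)x^2 + 5x
Step 2: F(6) = (5/2)*6^2 + 5*6 = 90 + 30 = 120
Step 3: F(5) = (5/2)*5^2 + 5*5 = 62.5 + 25 = 87.5
Step 4: nu([5,6]) = F(6) - F(5) = 120 - 87.5 = 32.5


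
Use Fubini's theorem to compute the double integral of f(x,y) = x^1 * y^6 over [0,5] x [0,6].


By Fubini's theorem, the double integral factors as a product of single integrals:
Step 1: integral_0^5 x^1 dx = [x^2/2] from 0 to 5
     = 5^2/2 = 12.5
Step 2: integral_0^6 y^6 dy = [y^7/7] from 0 to 6
     = 6^7/7 = 39990.857143
Step 3: Double integral = 12.5 * 39990.857143 = 499885.714286


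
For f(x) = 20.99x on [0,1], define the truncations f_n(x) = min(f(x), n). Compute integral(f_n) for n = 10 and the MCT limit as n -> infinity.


f(x) = 20.99x on [0,1]; f_n(x) = min(20.99x, n). At n = 10:
Step 1: f(x) reaches 10 at x = 10/20.99 = 0.476417
Step 2: integral(f_10) = integral(20.99x, 0, 0.476417) + integral(10, 0.476417, 1)
       = 20.99*0.476417^2/2 + 10*(1 - 0.476417)
       = 2.382087 + 5.235827
       = 7.617913
Step 3: As n -> infinity, f_n increases to f, so by MCT integral(f_n) -> integral(f) = 20.99/2 = 10.495.
Convergence: integral(f_10) = 7.617913 -> 10.495 as n -> infinity


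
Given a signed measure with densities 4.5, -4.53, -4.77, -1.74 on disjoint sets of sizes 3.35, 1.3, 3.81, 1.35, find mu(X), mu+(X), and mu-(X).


Step 1: Compute signed measure on each set:
  Set 1: 4.5 * 3.35 = 15.075
  Set 2: -4.53 * 1.3 = -5.889
  Set 3: -4.77 * 3.81 = -18.1737
  Set 4: -1.74 * 1.35 = -2.349
Step 2: Total signed measure = (15.075) + (-5.889) + (-18.1737) + (-2.349)
     = -11.3367
Step 3: Positive part mu+(X) = sum of positive contributions = 15.075
Step 4: Negative part mu-(X) = |sum of negative contributions| = 26.4117


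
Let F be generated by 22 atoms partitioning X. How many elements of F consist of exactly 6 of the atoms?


Each element of F is a union of some subset of the 22 atoms.
Elements that are unions of exactly 6 atoms correspond to 6-element subsets of the 22 atoms.
Count = C(22, 6) = 22! / (6! * 16!) = 74613.


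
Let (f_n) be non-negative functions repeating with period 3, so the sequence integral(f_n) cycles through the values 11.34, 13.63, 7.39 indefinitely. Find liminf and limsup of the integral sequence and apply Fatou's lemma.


The sequence (integral(f_n)) is periodic with period 3, repeating the values 11.34, 13.63, 7.39 indefinitely.
Step 1: For a periodic sequence, every tail (a_m, a_(m+1), ...) contains all 3 period values infinitely often.
Step 2: Hence inf of every tail = min of the period values = min(11.34, 13.63, 7.39) = 7.39.
        liminf_n integral(f_n) = sup over m of (inf of tail from m) = 7.39.
Step 3: Similarly sup of every tail = max of the period values = 13.63.
        limsup_n integral(f_n) = 13.63.
Step 4: Fatou's lemma: integral(liminf_n f_n) <= liminf_n integral(f_n) = 7.39.
        So the integral of the pointwise liminf is at most 7.39.


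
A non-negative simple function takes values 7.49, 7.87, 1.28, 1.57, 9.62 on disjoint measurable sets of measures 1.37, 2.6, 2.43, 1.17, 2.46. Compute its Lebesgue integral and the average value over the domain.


Step 1: Integral = sum(value_i * measure_i)
= 7.49*1.37 + 7.87*2.6 + 1.28*2.43 + 1.57*1.17 + 9.62*2.46
= 10.2613 + 20.462 + 3.1104 + 1.8369 + 23.6652
= 59.3358
Step 2: Total measure of domain = 1.37 + 2.6 + 2.43 + 1.17 + 2.46 = 10.03
Step 3: Average value = 59.3358 / 10.03 = 5.915833


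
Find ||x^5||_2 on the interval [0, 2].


Step 1: ||f||_2 = (integral_0^2 |x^5|^2 dx)^(1/2)
     = (integral_0^2 x^10 dx)^(1/2)
Step 2: integral_0^2 x^10 dx = [x^11/(11)] from 0 to 2 = 2^11/11
     = 2048/11 = 186.181818
Step 3: ||f||_2 = (186.181818)^(1/2) = 13.644846


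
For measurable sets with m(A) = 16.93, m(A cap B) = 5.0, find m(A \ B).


m(A \ B) = m(A) - m(A n B)
= 16.93 - 5.0
= 11.93


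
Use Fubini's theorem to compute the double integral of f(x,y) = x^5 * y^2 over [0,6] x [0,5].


By Fubini's theorem, the double integral factors as a product of single integrals:
Step 1: integral_0^6 x^5 dx = [x^6/6] from 0 to 6
     = 6^6/6 = 7776
Step 2: integral_0^5 y^2 dy = [y^3/3] from 0 to 5
     = 5^3/3 = 41.666667
Step 3: Double integral = 7776 * 41.666667 = 324000


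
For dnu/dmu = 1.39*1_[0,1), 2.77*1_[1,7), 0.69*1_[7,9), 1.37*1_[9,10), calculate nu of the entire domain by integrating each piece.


Integrate each piece of the Radon-Nikodym derivative:
Step 1: integral_0^1 1.39 dx = 1.39*(1-0) = 1.39*1 = 1.39
Step 2: integral_1^7 2.77 dx = 2.77*(7-1) = 2.77*6 = 16.62
Step 3: integral_7^9 0.69 dx = 0.69*(9-7) = 0.69*2 = 1.38
Step 4: integral_9^10 1.37 dx = 1.37*(10-9) = 1.37*1 = 1.37
Total: 1.39 + 16.62 + 1.38 + 1.37 = 20.76


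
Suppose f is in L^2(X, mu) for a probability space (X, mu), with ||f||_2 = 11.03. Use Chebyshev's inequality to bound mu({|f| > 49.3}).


Chebyshev/Markov inequality: mu(|f| > eps) <= (||f||_p / eps)^p
Step 1: ||f||_2 / eps = 11.03 / 49.3 = 0.223732
Step 2: Raise to power p = 2:
  (0.223732)^2 = 0.050056
Step 3: Therefore mu(|f| > 49.3) <= 0.050056


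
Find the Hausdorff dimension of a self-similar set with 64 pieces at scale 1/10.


For a self-similar set with N copies scaled by 1/r:
dim_H = log(N)/log(r) = log(64)/log(10)
= 4.158883/2.302585
= 1.80618


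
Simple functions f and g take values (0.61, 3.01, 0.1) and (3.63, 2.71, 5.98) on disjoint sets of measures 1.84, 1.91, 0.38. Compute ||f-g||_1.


Step 1: Compute differences f_i - g_i:
  0.61 - 3.63 = -3.02
  3.01 - 2.71 = 0.3
  0.1 - 5.98 = -5.88
Step 2: Compute |diff|^1 * measure for each set:
  |-3.02|^1 * 1.84 = 3.02 * 1.84 = 5.5568
  |0.3|^1 * 1.91 = 0.3 * 1.91 = 0.573
  |-5.88|^1 * 0.38 = 5.88 * 0.38 = 2.2344
Step 3: Sum = 8.3642
Step 4: ||f-g||_1 = (8.3642)^(1/1) = 8.3642


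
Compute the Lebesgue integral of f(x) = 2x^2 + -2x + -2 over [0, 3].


The Lebesgue integral of a Riemann-integrable function agrees with the Riemann integral.
Antiderivative F(x) = (2/3)x^3 + (-2/2)x^2 + -2x
F(3) = (2/3)*3^3 + (-2/2)*3^2 + -2*3
     = (2/3)*27 + (-2/2)*9 + -2*3
     = 18 + -9 + -6
     = 3
F(0) = 0.0
Integral = F(3) - F(0) = 3 - 0.0 = 3


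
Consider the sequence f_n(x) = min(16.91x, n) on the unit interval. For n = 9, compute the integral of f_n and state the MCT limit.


f(x) = 16.91x on [0,1]; f_n(x) = min(16.91x, n). At n = 9:
Step 1: f(x) reaches 9 at x = 9/16.91 = 0.532229
Step 2: integral(f_9) = integral(16.91x, 0, 0.532229) + integral(9, 0.532229, 1)
       = 16.91*0.532229^2/2 + 9*(1 - 0.532229)
       = 2.395033 + 4.209935
       = 6.604967
Step 3: As n -> infinity, f_n increases to f, so by MCT integral(f_n) -> integral(f) = 16.91/2 = 8.455.
Convergence: integral(f_9) = 6.604967 -> 8.455 as n -> infinity


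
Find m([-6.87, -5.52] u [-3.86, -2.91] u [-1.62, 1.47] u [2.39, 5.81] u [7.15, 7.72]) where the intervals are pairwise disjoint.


For pairwise disjoint intervals, m(union) = sum of lengths.
= (-5.52 - -6.87) + (-2.91 - -3.86) + (1.47 - -1.62) + (5.81 - 2.39) + (7.72 - 7.15)
= 1.35 + 0.95 + 3.09 + 3.42 + 0.57
= 9.38


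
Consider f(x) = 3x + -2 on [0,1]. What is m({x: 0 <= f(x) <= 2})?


f^(-1)([0, 2]) = {x : 0 <= 3x + -2 <= 2}
Solving: (0 - -2)/3 <= x <= (2 - -2)/3
= [0.666667, 1.333333]
Intersecting with [0,1]: [0.666667, 1]
Measure = 1 - 0.666667 = 0.333333


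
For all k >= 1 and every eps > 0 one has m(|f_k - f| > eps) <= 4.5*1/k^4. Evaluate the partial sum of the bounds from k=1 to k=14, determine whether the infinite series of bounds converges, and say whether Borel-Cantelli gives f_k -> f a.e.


Step 1: List the terms 4.5*1/k^4 for k = 1 to 14:
  k=1: 4.5
  k=2: 0.28125
  k=3: 0.055556
  k=4: 0.017578
  k=5: 0.0072
  k=6: 0.003472
  k=7: 0.001874
  k=8: 0.001099
  k=9: 6.858711e-04
  k=10: 4.500000e-04
  k=11: 3.073561e-04
  k=12: 2.170139e-04
  k=13: 1.575575e-04
  k=14: 1.171387e-04
Step 2: Partial sum = 4.5 + 0.28125 + 0.055556 + 0.017578 + 0.0072 + 0.003472 + 0.001874 + 0.001099 + 6.858711e-04 + 4.500000e-04 + 3.073561e-04 + 2.170139e-04 + 1.575575e-04 + 1.171387e-04
     = 4.869964
Step 3: The full series sum_(k>=1) 4.5*1/k^4 converges (p-series with p = 4 > 1; a constant multiple of a convergent series converges).
Step 4: Fix eps > 0. Since sum_k m(|f_k - f| > eps) < infinity, the Borel-Cantelli lemma gives
        m(limsup_k {|f_k - f| > eps}) = 0, i.e. for a.e. x, |f_k(x) - f(x)| <= eps for all large k.
        Applying this with eps = 1/j for j = 1, 2, ... and intersecting the countably many full-measure sets,
        for a.e. x we get limsup_k |f_k(x) - f(x)| <= 1/j for every j, hence f_k -> f almost everywhere.
Conclusion: series converges; Borel-Cantelli yields f_k -> f a.e.


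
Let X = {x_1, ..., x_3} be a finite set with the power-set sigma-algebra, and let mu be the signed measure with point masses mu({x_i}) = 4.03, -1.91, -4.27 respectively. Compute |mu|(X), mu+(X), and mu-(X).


Step 1: Every measurable set is a union of atoms (the cells / points), so a Hahn decomposition is
  obtained by grouping atoms by sign: P = union of atoms with mu > 0, N = union of the remaining atoms.
  Atoms in P (indices): 1;  atoms in N (indices): 2, 3
  Positive values: 4.03
  Negative values: -1.91, -4.27
Step 2: mu+(X) = mu(P) = sum of positive atom values = 4.03
Step 3: mu-(X) = -mu(N) = sum of |negative atom values| = 6.18
Step 4: |mu|(X) = mu+(X) + mu-(X) = 4.03 + 6.18 = 10.21


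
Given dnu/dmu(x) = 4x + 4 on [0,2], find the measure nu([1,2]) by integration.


nu(A) = integral_A (dnu/dmu) dmu = integral_1^2 (4x + 4) dx
Step 1: Antiderivative F(x) = (4/2)x^2 + 4x
Step 2: F(2) = (4/2)*2^2 + 4*2 = 8 + 8 = 16
Step 3: F(1) = (4/2)*1^2 + 4*1 = 2 + 4 = 6
Step 4: nu([1,2]) = F(2) - F(1) = 16 - 6 = 10


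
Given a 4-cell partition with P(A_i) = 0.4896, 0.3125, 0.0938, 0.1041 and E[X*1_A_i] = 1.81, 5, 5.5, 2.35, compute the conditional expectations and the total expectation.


For each cell A_i: E[X|A_i] = E[X*1_A_i] / P(A_i)
Step 1: E[X|A_1] = 1.81 / 0.4896 = 3.696895
Step 2: E[X|A_2] = 5 / 0.3125 = 16
Step 3: E[X|A_3] = 5.5 / 0.0938 = 58.635394
Step 4: E[X|A_4] = 2.35 / 0.1041 = 22.574448
Verification: E[X] = sum E[X*1_A_i] = 1.81 + 5 + 5.5 + 2.35 = 14.66


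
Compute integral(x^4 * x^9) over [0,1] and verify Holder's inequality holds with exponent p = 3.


Step 1: Exact integral of f*g = integral(x^13, 0, 1) = 1/14
     = 0.071429
Step 2: Holder bound with p=3, q=1.5:
  ||f||_p = (integral x^12 dx)^(1/3) = (1/13)^(1/3) = 0.42529
  ||g||_q = (integral x^13.5 dx)^(1/1.5) = (1/14.5)^(1/1.5) = 0.168172
Step 3: Holder bound = ||f||_p * ||g||_q = 0.42529 * 0.168172 = 0.071522
Verification: 0.071429 <= 0.071522 (Holder holds)


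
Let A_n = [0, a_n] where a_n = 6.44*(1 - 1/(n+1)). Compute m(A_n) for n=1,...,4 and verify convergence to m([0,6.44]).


By continuity of measure from below: if A_n increases to A, then m(A_n) -> m(A).
Here A = [0, 6.44], so m(A) = 6.44
Step 1: a_1 = 6.44*(1 - 1/2) = 3.22, m(A_1) = 3.22
Step 2: a_2 = 6.44*(1 - 1/3) = 4.2933, m(A_2) = 4.2933
Step 3: a_3 = 6.44*(1 - 1/4) = 4.83, m(A_3) = 4.83
Step 4: a_4 = 6.44*(1 - 1/5) = 5.152, m(A_4) = 5.152
Limit: m(A_n) -> m([0,6.44]) = 6.44


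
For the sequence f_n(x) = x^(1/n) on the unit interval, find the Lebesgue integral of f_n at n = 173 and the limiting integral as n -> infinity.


At n = 173: f_173(x) = x^(1/173).
Step 1: integral(x^(1/173), 0, 1) = [x^(1/173+1) / (1/173+1)] from 0 to 1
     = 1 / (1/173 + 1) = 1 / ((173+1)/173) = 173/(173+1)
     = 173/174 = 0.994253
Step 2: As n -> infinity, f_n(x) = x^(1/n) -> 1 for x in (0,1], and f_n is increasing in n.
By MCT, lim_n integral(f_n) = integral(lim_n f_n) = integral(1, 0, 1) = 1.
Step 3: Verify convergence: 173/174 = 0.994253 -> 1
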